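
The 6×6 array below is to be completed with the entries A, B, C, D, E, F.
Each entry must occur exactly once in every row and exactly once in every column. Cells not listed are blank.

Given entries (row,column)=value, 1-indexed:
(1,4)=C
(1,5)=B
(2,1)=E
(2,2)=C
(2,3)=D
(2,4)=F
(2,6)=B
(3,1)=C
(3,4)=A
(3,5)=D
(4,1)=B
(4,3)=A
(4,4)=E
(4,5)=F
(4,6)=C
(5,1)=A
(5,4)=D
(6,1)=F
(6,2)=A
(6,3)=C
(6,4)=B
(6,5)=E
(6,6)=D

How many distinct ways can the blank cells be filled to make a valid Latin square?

4

Row 1, column 1: eliminating its row and column leaves {D}.
Row 1, column 2: eliminating its row and column leaves {D, E, F}.
Row 1, column 3: eliminating its row and column leaves {E, F}.
Row 1, column 6: eliminating its row and column leaves {A, E, F}.
Row 2, column 5: eliminating its row and column leaves {A}.
Row 3, column 2: eliminating its row and column leaves {B, E, F}.
Row 3, column 3: eliminating its row and column leaves {B, E, F}.
Row 3, column 6: eliminating its row and column leaves {E, F}.
Row 4, column 2: eliminating its row and column leaves {D}.
Row 5, column 2: eliminating its row and column leaves {B, E, F}.
Row 5, column 3: eliminating its row and column leaves {B, E, F}.
Row 5, column 5: eliminating its row and column leaves {C}.
Row 5, column 6: eliminating its row and column leaves {E, F}.
Enumerating the assignments across these blanks that avoid any row or column repeat gives 4 completions.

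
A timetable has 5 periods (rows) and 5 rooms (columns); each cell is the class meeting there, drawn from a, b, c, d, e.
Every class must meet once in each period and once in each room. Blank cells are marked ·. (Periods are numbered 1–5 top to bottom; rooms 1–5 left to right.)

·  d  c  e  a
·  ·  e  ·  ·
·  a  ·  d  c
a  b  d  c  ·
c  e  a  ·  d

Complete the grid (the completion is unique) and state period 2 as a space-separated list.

Period 2, room 2: period 2 has {e} and room 2 has {a, b, d, e}, leaving only c.
Period 2, room 5: period 2 has {c, e} and room 5 has {a, c, d}, leaving only b.
Period 2, room 1: period 2 has {b, c, e} and room 1 has {a, c}, leaving only d.
Period 2, room 4: period 2 has {b, c, d, e} and room 4 has {c, d, e}, leaving only a.
So period 2 reads: d c e a b.

d c e a b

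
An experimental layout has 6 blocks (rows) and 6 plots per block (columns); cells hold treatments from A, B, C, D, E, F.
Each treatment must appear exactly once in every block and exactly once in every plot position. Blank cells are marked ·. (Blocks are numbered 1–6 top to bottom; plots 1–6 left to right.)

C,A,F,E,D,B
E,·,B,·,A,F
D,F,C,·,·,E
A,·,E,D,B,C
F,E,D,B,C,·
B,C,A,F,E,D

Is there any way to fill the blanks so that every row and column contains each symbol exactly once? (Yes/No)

Block 3, plot 5: block 3 together with plot 5 already contain {A, B, C, D, E, F} — every symbol — so nothing can go there. The grid has no valid completion.

No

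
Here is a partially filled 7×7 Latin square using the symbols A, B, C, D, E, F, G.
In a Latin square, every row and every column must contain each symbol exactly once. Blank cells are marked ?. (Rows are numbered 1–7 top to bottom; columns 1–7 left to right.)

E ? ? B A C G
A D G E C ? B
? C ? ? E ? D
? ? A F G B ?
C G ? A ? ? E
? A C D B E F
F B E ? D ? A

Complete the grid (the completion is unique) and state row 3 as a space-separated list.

Row 3, column 4: row 3 has {C, D, E} and column 4 has {A, B, D, E, F}, leaving only G.
Row 3, column 1: row 3 has {C, D, E, G} and column 1 has {A, C, E, F}, leaving only B.
Row 3, column 3: row 3 has {B, C, D, E, G} and column 3 has {A, C, E, G}, leaving only F.
Row 3, column 6: row 3 has {B, C, D, E, F, G} and column 6 has {B, C, E}, leaving only A.
So row 3 reads: B C F G E A D.

B C F G E A D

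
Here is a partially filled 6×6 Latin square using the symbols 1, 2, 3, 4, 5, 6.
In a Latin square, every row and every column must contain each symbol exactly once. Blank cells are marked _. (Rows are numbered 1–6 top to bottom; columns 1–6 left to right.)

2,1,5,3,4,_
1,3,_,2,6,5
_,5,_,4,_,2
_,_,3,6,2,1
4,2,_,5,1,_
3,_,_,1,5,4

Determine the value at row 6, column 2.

6

Row 6 already has {1, 3, 4, 5} and column 2 already has {1, 2, 3, 5}, so row 6, column 2 must be 6.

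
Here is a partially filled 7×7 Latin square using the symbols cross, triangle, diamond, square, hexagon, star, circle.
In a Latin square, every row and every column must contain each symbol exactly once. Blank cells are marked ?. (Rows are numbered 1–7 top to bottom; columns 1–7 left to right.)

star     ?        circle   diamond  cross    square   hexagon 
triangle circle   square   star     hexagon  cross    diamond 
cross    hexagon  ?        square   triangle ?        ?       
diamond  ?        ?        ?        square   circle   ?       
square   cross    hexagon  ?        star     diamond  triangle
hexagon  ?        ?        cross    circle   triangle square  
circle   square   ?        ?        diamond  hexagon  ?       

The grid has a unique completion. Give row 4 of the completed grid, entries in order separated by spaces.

Row 1, column 2: row 1 has {cross, diamond, square, hexagon, star, circle} and column 2 has {cross, square, hexagon, circle}, leaving only triangle.
Row 4, column 2: row 4 has {diamond, square, circle} and column 2 has {cross, triangle, square, hexagon, circle}, leaving only star.
Row 4, column 7: row 4 has {diamond, square, star, circle} and column 7 has {triangle, diamond, square, hexagon}, leaving only cross.
Row 4, column 3: row 4 has {cross, diamond, square, star, circle} and column 3 has {square, hexagon, circle}, leaving only triangle.
Row 4, column 4: row 4 has {cross, triangle, diamond, square, star, circle} and column 4 has {cross, diamond, square, star}, leaving only hexagon.
So row 4 reads: diamond star triangle hexagon square circle cross.

diamond star triangle hexagon square circle cross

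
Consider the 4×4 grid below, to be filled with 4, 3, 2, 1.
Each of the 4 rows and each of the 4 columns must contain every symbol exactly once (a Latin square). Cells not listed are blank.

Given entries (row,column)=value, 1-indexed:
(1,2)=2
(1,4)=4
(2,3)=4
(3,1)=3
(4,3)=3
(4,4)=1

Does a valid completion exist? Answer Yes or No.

No

Row 1, column 1: row 1 has {4, 2} and column 1 has {3}, so it must be 1.
Now row 1, column 3: row 1 together with column 3 already contain {4, 3, 2, 1} — every symbol — so nothing can go there. The grid has no valid completion.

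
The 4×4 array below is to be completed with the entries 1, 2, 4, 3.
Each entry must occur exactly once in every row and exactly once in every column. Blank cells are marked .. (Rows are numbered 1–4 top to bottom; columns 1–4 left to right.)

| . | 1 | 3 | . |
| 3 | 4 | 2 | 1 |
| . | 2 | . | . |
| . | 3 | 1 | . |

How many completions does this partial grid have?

Row 1, column 1: eliminating its row and column leaves {2, 4}.
Row 1, column 4: eliminating its row and column leaves {2, 4}.
Row 3, column 1: eliminating its row and column leaves {1, 4}.
Row 3, column 3: eliminating its row and column leaves {4}.
Row 3, column 4: eliminating its row and column leaves {4, 3}.
Row 4, column 1: eliminating its row and column leaves {2, 4}.
Row 4, column 4: eliminating its row and column leaves {2, 4}.
Enumerating the assignments across these blanks that avoid any row or column repeat gives 2 completions.

2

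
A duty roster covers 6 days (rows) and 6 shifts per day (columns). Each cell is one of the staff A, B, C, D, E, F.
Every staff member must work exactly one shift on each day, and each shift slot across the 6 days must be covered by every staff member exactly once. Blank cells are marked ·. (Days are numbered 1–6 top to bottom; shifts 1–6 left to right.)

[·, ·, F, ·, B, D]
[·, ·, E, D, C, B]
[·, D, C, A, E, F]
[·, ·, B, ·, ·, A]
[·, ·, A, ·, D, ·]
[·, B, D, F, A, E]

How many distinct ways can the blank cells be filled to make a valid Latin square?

3

Day 1, shift 1: eliminating its day and shift leaves {A, C, E}.
Day 1, shift 2: eliminating its day and shift leaves {A, C, E}.
Day 1, shift 4: eliminating its day and shift leaves {C, E}.
Day 2, shift 1: eliminating its day and shift leaves {A, F}.
Day 2, shift 2: eliminating its day and shift leaves {A, F}.
Day 3, shift 1: eliminating its day and shift leaves {B}.
Day 4, shift 1: eliminating its day and shift leaves {C, D, E, F}.
Day 4, shift 2: eliminating its day and shift leaves {C, E, F}.
Day 4, shift 4: eliminating its day and shift leaves {C, E}.
Day 4, shift 5: eliminating its day and shift leaves {F}.
Day 5, shift 1: eliminating its day and shift leaves {B, C, E, F}.
Day 5, shift 2: eliminating its day and shift leaves {C, E, F}.
Day 5, shift 4: eliminating its day and shift leaves {B, C, E}.
Day 5, shift 6: eliminating its day and shift leaves {C}.
Day 6, shift 1: eliminating its day and shift leaves {C}.
Enumerating the assignments across these blanks that avoid any day or shift repeat gives 3 completions.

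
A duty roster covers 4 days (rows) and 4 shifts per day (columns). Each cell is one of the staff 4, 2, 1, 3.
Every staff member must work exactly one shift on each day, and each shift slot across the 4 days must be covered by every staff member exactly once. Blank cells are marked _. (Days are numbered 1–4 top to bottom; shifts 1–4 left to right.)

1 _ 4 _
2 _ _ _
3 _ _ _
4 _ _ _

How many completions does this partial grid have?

Day 1, shift 2: eliminating its day and shift leaves {2, 3}.
Day 1, shift 4: eliminating its day and shift leaves {2, 3}.
Day 2, shift 2: eliminating its day and shift leaves {4, 1, 3}.
Day 2, shift 3: eliminating its day and shift leaves {1, 3}.
Day 2, shift 4: eliminating its day and shift leaves {4, 1, 3}.
Day 3, shift 2: eliminating its day and shift leaves {4, 2, 1}.
Day 3, shift 3: eliminating its day and shift leaves {2, 1}.
Day 3, shift 4: eliminating its day and shift leaves {4, 2, 1}.
Day 4, shift 2: eliminating its day and shift leaves {2, 1, 3}.
Day 4, shift 3: eliminating its day and shift leaves {2, 1, 3}.
Day 4, shift 4: eliminating its day and shift leaves {2, 1, 3}.
Enumerating the assignments across these blanks that avoid any day or shift repeat gives 8 completions.

8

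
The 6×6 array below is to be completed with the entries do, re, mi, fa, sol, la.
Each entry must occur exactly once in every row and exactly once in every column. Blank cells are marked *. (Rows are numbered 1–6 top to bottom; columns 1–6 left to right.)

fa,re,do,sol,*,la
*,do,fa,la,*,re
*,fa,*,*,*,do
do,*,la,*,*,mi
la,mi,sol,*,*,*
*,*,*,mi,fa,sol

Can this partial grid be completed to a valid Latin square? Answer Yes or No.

Row 1, column 5: row 1 has {do, re, fa, sol, la} and column 5 has {fa}, so it must be mi.
Row 2, column 5: row 2 has {do, re, fa, la} and column 5 has {mi, fa}, so it must be sol.
Row 2, column 1: row 2 has {do, re, fa, sol, la} and column 1 has {do, fa, la}, so it must be mi.
Row 3, column 4: row 3 has {do, fa} and column 4 has {mi, sol, la}, so it must be re.
Row 3, column 1: row 3 has {do, re, fa} and column 1 has {do, mi, fa, la}, so it must be sol.
Row 3, column 3: row 3 has {do, re, fa, sol} and column 3 has {do, fa, sol, la}, so it must be mi.
Row 3, column 5: row 3 has {do, re, mi, fa, sol} and column 5 has {mi, fa, sol}, so it must be la.
Row 4, column 2: row 4 has {do, mi, la} and column 2 has {do, re, mi, fa}, so it must be sol.
Row 4, column 4: row 4 has {do, mi, sol, la} and column 4 has {re, mi, sol, la}, so it must be fa.
Row 4, column 5: row 4 has {do, mi, fa, sol, la} and column 5 has {mi, fa, sol, la}, so it must be re.
Row 5, column 4: row 5 has {mi, sol, la} and column 4 has {re, mi, fa, sol, la}, so it must be do.
Now row 5, column 5: row 5 together with column 5 already contain {do, re, mi, fa, sol, la} — every symbol — so nothing can go there. The grid has no valid completion.

No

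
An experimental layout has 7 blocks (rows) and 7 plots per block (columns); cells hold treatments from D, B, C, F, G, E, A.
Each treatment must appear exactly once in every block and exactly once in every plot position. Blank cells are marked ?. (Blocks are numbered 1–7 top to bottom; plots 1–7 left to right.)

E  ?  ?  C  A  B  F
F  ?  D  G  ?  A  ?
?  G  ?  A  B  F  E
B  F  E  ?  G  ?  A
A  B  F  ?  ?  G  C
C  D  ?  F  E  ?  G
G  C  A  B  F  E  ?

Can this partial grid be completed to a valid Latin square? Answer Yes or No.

No

Block 1, plot 2: block 1 together with plot 2 already contain {D, B, C, F, G, E, A} — every symbol — so nothing can go there. The grid has no valid completion.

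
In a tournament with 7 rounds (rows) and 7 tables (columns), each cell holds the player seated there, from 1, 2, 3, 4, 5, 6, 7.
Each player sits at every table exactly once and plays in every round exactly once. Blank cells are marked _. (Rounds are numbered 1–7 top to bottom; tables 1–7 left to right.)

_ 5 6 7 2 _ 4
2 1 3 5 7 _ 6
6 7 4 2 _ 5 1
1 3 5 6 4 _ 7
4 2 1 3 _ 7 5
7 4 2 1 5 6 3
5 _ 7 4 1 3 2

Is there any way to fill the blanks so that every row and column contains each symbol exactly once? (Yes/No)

Yes

No round or table among the givens repeats a symbol, and propagating forced cells runs into no contradiction.
One valid completion exists (for instance, 3 5 6 7 2 1 4 / 2 1 3 5 7 4 6 / 6 7 4 2 3 5 1 / 1 3 5 6 4 2 7 / 4 2 1 3 6 7 5 / 7 4 2 1 5 6 3 / 5 6 7 4 1 3 2).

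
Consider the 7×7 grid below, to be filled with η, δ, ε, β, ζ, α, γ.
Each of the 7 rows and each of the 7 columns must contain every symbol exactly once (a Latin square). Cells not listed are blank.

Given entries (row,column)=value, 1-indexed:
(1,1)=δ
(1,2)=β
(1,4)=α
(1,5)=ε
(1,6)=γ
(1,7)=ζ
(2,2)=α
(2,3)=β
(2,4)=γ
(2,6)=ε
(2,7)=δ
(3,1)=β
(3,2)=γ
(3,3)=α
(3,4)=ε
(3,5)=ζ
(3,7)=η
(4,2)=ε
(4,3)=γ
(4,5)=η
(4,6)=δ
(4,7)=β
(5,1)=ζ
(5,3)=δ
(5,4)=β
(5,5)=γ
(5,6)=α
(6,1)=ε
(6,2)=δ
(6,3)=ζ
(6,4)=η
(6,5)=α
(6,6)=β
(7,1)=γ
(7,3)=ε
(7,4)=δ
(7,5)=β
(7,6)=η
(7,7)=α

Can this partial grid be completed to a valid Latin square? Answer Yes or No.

No

Row 2, column 5: row 2 together with column 5 already contain {η, δ, ε, β, ζ, α, γ} — every symbol — so nothing can go there. The grid has no valid completion.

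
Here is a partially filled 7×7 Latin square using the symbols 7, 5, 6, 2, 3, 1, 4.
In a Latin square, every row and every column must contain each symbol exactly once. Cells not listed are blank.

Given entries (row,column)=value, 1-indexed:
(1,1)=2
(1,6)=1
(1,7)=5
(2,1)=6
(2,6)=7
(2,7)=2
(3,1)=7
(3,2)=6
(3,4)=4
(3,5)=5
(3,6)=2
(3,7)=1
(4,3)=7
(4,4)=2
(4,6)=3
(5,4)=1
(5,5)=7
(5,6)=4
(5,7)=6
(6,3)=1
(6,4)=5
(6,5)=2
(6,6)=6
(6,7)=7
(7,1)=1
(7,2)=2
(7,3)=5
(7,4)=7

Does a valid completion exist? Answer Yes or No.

Row 7, column 6: row 7 together with column 6 already contain {7, 5, 6, 2, 3, 1, 4} — every symbol — so nothing can go there. The grid has no valid completion.

No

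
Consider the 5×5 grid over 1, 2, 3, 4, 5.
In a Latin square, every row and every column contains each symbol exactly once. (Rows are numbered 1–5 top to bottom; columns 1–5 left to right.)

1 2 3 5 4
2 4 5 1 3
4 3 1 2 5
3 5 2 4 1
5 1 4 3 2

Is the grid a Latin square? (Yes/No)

Each row is a permutation of the 5 symbols, and so is each column.

Yes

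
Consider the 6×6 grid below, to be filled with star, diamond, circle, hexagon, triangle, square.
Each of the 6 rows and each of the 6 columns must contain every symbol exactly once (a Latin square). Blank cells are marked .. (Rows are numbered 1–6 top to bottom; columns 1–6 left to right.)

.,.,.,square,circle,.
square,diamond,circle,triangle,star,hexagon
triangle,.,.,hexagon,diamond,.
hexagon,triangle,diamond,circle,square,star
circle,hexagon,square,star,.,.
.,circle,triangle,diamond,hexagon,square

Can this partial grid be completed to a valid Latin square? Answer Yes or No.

No row or column among the givens repeats a symbol, and propagating forced cells runs into no contradiction.
One valid completion exists (for instance, diamond star hexagon square circle triangle / square diamond circle triangle star hexagon / triangle square star hexagon diamond circle / hexagon triangle diamond circle square star / circle hexagon square star triangle diamond / star circle triangle diamond hexagon square).

Yes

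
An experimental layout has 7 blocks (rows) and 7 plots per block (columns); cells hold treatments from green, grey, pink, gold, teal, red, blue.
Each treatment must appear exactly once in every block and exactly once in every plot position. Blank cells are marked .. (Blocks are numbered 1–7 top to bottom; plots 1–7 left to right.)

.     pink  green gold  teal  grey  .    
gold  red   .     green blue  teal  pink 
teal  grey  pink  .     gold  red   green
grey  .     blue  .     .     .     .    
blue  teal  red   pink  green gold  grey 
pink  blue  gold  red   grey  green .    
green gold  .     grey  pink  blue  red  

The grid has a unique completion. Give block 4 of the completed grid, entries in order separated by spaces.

Block 4, plot 2: block 4 has {grey, blue} and plot 2 has {grey, pink, gold, teal, red, blue}, leaving only green.
Block 4, plot 4: block 4 has {green, grey, blue} and plot 4 has {green, grey, pink, gold, red}, leaving only teal.
Block 4, plot 5: block 4 has {green, grey, teal, blue} and plot 5 has {green, grey, pink, gold, teal, blue}, leaving only red.
Block 4, plot 6: block 4 has {green, grey, teal, red, blue} and plot 6 has {green, grey, gold, teal, red, blue}, leaving only pink.
Block 4, plot 7: block 4 has {green, grey, pink, teal, red, blue} and plot 7 has {green, grey, pink, red}, leaving only gold.
So block 4 reads: grey green blue teal red pink gold.

grey green blue teal red pink gold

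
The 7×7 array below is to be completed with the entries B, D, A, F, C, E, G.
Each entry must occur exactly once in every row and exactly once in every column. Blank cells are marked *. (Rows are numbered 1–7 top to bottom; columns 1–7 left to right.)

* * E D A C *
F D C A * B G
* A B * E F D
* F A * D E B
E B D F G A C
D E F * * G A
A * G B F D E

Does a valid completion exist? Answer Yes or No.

Row 2, column 5: row 2 together with column 5 already contain {B, D, A, F, C, E, G} — every symbol — so nothing can go there. The grid has no valid completion.

No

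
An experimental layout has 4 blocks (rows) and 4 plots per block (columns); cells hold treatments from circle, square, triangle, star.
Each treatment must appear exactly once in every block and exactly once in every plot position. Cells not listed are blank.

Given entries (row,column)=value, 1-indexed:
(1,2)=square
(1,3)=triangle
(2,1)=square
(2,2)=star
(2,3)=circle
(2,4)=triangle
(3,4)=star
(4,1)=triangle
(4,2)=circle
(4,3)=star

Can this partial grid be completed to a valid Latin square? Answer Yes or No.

No block or plot among the givens repeats a symbol, and propagating forced cells runs into no contradiction.
One valid completion exists (for instance, star square triangle circle / square star circle triangle / circle triangle square star / triangle circle star square).

Yes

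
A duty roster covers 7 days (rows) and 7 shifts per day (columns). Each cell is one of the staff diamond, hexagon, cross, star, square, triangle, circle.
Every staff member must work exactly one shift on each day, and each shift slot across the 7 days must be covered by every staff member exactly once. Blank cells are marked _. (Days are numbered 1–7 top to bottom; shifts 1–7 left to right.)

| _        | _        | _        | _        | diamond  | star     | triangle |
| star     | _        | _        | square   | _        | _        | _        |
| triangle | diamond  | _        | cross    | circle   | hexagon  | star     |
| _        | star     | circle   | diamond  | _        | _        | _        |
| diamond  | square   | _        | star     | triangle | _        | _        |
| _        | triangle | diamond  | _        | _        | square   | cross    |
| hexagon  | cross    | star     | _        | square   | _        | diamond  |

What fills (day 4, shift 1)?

Day 3, shift 3: day 3 has {diamond, hexagon, cross, star, triangle, circle} and shift 3 has {diamond, star, circle}, leaving only square.
Day 6, shift 1: day 6 has {diamond, cross, square, triangle} and shift 1 has {diamond, hexagon, star, triangle}, leaving only circle.
Day 6, shift 4: day 6 has {diamond, cross, square, triangle, circle} and shift 4 has {diamond, cross, star, square}, leaving only hexagon.
Day 1, shift 4: day 1 has {diamond, star, triangle} and shift 4 has {diamond, hexagon, cross, star, square}, leaving only circle.
Day 1, shift 2: day 1 has {diamond, star, triangle, circle} and shift 2 has {diamond, cross, star, square, triangle}, leaving only hexagon.
Day 1, shift 3: day 1 has {diamond, hexagon, star, triangle, circle} and shift 3 has {diamond, star, square, circle}, leaving only cross.
Day 1, shift 1: day 1 has {diamond, hexagon, cross, star, triangle, circle} and shift 1 has {diamond, hexagon, star, triangle, circle}, leaving only square.
Day 4 already has {diamond, star, circle} and shift 1 already has {diamond, hexagon, star, square, triangle, circle}, so day 4, shift 1 must be cross.

cross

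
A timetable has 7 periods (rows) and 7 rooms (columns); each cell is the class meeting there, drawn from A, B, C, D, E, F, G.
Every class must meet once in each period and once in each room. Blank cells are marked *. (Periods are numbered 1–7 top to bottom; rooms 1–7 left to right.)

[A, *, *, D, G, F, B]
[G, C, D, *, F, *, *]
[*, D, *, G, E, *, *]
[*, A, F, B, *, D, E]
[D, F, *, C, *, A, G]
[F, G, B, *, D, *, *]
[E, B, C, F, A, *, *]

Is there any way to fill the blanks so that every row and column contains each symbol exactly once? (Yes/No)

Period 1, room 2: period 1 has {A, B, D, F, G} and room 2 has {A, B, C, D, F, G}, so it must be E.
Now period 1, room 3: period 1 together with room 3 already contain {A, B, C, D, E, F, G} — every symbol — so nothing can go there. The grid has no valid completion.

No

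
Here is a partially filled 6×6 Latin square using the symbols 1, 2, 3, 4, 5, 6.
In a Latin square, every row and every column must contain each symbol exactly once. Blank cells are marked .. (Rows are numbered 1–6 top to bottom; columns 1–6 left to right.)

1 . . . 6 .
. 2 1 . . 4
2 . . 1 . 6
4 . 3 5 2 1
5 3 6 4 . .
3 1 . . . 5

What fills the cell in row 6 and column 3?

Row 2, column 1: row 2 has {1, 2, 4} and column 1 has {1, 2, 3, 4, 5}, leaving only 6.
Row 2, column 4: row 2 has {1, 2, 4, 6} and column 4 has {1, 4, 5}, leaving only 3.
Row 1, column 4: row 1 has {1, 6} and column 4 has {1, 3, 4, 5}, leaving only 2.
Row 1, column 6: row 1 has {1, 2, 6} and column 6 has {1, 4, 5, 6}, leaving only 3.
Row 2, column 5: row 2 has {1, 2, 3, 4, 6} and column 5 has {2, 6}, leaving only 5.
Row 4, column 2: row 4 has {1, 2, 3, 4, 5} and column 2 has {1, 2, 3}, leaving only 6.
Row 5, column 5: row 5 has {3, 4, 5, 6} and column 5 has {2, 5, 6}, leaving only 1.
Row 5, column 6: row 5 has {1, 3, 4, 5, 6} and column 6 has {1, 3, 4, 5, 6}, leaving only 2.
Row 6, column 4: row 6 has {1, 3, 5} and column 4 has {1, 2, 3, 4, 5}, leaving only 6.
Row 6, column 5: row 6 has {1, 3, 5, 6} and column 5 has {1, 2, 5, 6}, leaving only 4.
Row 6 already has {1, 3, 4, 5, 6} and column 3 already has {1, 3, 6}, so row 6, column 3 must be 2.

2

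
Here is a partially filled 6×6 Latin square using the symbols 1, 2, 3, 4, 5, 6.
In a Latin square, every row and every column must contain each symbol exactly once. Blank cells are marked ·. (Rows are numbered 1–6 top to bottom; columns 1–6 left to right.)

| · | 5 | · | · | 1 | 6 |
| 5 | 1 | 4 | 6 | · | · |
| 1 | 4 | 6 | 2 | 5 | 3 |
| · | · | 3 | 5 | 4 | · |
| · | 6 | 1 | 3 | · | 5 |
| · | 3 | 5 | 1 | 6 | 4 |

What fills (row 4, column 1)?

6

Row 1, column 3: row 1 has {1, 5, 6} and column 3 has {1, 3, 4, 5, 6}, leaving only 2.
Row 1, column 4: row 1 has {1, 2, 5, 6} and column 4 has {1, 2, 3, 5, 6}, leaving only 4.
Row 1, column 1: row 1 has {1, 2, 4, 5, 6} and column 1 has {1, 5}, leaving only 3.
Row 2, column 6: row 2 has {1, 4, 5, 6} and column 6 has {3, 4, 5, 6}, leaving only 2.
Row 2, column 5: row 2 has {1, 2, 4, 5, 6} and column 5 has {1, 4, 5, 6}, leaving only 3.
Row 4, column 2: row 4 has {3, 4, 5} and column 2 has {1, 3, 4, 5, 6}, leaving only 2.
Row 4 already has {2, 3, 4, 5} and column 1 already has {1, 3, 5}, so row 4, column 1 must be 6.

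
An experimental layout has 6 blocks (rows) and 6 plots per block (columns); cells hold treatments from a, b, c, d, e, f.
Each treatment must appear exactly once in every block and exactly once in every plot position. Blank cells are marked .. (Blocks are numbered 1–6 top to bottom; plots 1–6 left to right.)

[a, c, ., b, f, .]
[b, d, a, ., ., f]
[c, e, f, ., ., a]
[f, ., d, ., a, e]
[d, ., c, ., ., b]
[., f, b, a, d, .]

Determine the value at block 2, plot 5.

Block 1, plot 3: block 1 has {a, b, c, f} and plot 3 has {a, b, c, d, f}, leaving only e.
Block 1, plot 6: block 1 has {a, b, c, e, f} and plot 6 has {a, b, e, f}, leaving only d.
Block 3, plot 4: block 3 has {a, c, e, f} and plot 4 has {a, b}, leaving only d.
Block 3, plot 5: block 3 has {a, c, d, e, f} and plot 5 has {a, d, f}, leaving only b.
Block 4, plot 2: block 4 has {a, d, e, f} and plot 2 has {c, d, e, f}, leaving only b.
Block 4, plot 4: block 4 has {a, b, d, e, f} and plot 4 has {a, b, d}, leaving only c.
Block 2, plot 4: block 2 has {a, b, d, f} and plot 4 has {a, b, c, d}, leaving only e.
Block 2 already has {a, b, d, e, f} and plot 5 already has {a, b, d, f}, so block 2, plot 5 must be c.

c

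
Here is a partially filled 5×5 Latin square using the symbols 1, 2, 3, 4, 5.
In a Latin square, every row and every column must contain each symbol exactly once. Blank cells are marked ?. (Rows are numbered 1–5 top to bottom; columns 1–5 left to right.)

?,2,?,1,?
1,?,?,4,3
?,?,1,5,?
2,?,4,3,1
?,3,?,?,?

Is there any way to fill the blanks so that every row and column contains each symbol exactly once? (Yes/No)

No

Row 2, column 2: row 2 has {1, 3, 4} and column 2 has {2, 3}, so it must be 5.
Now row 4, column 2: row 4 together with column 2 already contain {1, 2, 3, 4, 5} — every symbol — so nothing can go there. The grid has no valid completion.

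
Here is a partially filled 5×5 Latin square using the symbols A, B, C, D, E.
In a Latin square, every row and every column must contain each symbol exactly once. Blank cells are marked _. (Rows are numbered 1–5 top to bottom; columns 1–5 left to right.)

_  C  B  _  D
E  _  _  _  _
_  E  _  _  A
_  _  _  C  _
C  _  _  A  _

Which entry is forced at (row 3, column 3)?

Row 1, column 1: row 1 has {B, C, D} and column 1 has {C, E}, leaving only A.
Row 1, column 4: row 1 has {A, B, C, D} and column 4 has {A, C}, leaving only E.
Row 3, column 3 is narrowed to {C, D}.
If it were D, then row 3, column 4 would be left with no valid symbol.
So row 3, column 3 must be C.

C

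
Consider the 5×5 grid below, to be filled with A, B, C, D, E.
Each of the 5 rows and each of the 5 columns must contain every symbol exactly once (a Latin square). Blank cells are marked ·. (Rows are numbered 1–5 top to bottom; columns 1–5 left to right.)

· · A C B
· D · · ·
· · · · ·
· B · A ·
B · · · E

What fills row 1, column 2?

E

Row 1 already has {A, B, C} and column 2 already has {B, D}, so row 1, column 2 must be E.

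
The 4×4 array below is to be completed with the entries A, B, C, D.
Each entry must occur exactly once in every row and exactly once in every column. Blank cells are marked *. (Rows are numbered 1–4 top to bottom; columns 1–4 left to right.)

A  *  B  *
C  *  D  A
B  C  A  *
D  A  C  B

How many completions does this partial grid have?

Row 1, column 2: eliminating its row and column leaves {D}.
Row 1, column 4: eliminating its row and column leaves {C, D}.
Row 2, column 2: eliminating its row and column leaves {B}.
Row 3, column 4: eliminating its row and column leaves {D}.
Only one assignment across all blanks avoids any row or column repeat, giving 1 completion.

1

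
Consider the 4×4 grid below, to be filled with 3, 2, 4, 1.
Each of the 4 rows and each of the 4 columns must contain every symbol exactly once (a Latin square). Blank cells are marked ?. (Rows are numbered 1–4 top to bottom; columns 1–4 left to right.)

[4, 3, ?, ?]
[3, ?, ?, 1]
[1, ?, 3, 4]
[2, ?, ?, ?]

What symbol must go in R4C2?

1

Row 1, column 4: row 1 has {3, 4} and column 4 has {4, 1}, leaving only 2.
Row 1, column 3: row 1 has {3, 2, 4} and column 3 has {3}, leaving only 1.
Row 3, column 2: row 3 has {3, 4, 1} and column 2 has {3}, leaving only 2.
Row 2, column 2: row 2 has {3, 1} and column 2 has {3, 2}, leaving only 4.
Row 4 already has {2} and column 2 already has {3, 2, 4}, so row 4, column 2 must be 1.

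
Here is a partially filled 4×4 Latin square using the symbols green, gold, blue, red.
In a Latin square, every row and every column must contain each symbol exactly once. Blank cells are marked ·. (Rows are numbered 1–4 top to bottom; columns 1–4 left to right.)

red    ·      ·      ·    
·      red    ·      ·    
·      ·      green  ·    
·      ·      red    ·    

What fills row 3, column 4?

red

Row 3, column 4 is narrowed to {gold, blue, red}.
If it were gold, then row 3, column 2 would be left with no valid symbol.
If it were blue, then row 3, column 2 would be left with no valid symbol.
So row 3, column 4 must be red.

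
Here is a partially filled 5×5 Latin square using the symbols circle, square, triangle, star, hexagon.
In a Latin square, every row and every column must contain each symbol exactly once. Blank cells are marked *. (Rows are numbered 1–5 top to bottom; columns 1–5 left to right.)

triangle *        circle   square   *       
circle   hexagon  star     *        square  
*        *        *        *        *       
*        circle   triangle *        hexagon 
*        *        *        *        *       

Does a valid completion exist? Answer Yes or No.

Row 1, column 2: row 1 has {circle, square, triangle} and column 2 has {circle, hexagon}, so it must be star.
Now row 1, column 5: row 1 together with column 5 already contain {circle, square, triangle, star, hexagon} — every symbol — so nothing can go there. The grid has no valid completion.

No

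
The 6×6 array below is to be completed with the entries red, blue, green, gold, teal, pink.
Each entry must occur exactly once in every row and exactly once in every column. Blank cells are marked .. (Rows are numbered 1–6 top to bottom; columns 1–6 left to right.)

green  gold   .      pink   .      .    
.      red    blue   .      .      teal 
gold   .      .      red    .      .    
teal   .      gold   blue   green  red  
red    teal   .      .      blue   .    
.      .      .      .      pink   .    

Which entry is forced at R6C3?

red

Row 1, column 6: row 1 has {green, gold, pink} and column 6 has {red, teal}, leaving only blue.
Row 2, column 1: row 2 has {red, blue, teal} and column 1 has {red, green, gold, teal}, leaving only pink.
Row 2, column 5: row 2 has {red, blue, teal, pink} and column 5 has {blue, green, pink}, leaving only gold.
Row 2, column 4: row 2 has {red, blue, gold, teal, pink} and column 4 has {red, blue, pink}, leaving only green.
Row 3, column 5: row 3 has {red, gold} and column 5 has {blue, green, gold, pink}, leaving only teal.
Row 1, column 5: row 1 has {blue, green, gold, pink} and column 5 has {blue, green, gold, teal, pink}, leaving only red.
Row 1, column 3: row 1 has {red, blue, green, gold, pink} and column 3 has {blue, gold}, leaving only teal.
Row 4, column 2: row 4 has {red, blue, green, gold, teal} and column 2 has {red, gold, teal}, leaving only pink.
Row 5, column 4: row 5 has {red, blue, teal} and column 4 has {red, blue, green, pink}, leaving only gold.
Row 6, column 1: row 6 has {pink} and column 1 has {red, green, gold, teal, pink}, leaving only blue.
Row 6, column 2: row 6 has {blue, pink} and column 2 has {red, gold, teal, pink}, leaving only green.
Row 6 already has {blue, green, pink} and column 3 already has {blue, gold, teal}, so row 6, column 3 must be red.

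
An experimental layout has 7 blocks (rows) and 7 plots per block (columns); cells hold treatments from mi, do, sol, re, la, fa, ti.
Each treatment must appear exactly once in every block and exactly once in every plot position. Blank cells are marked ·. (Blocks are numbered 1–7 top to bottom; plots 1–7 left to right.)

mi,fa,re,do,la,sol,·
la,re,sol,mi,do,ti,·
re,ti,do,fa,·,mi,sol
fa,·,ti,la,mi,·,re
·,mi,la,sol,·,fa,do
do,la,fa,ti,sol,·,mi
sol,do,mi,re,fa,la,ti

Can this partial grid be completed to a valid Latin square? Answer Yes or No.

Block 1, plot 7: block 1 together with plot 7 already contain {mi, do, sol, re, la, fa, ti} — every symbol — so nothing can go there. The grid has no valid completion.

No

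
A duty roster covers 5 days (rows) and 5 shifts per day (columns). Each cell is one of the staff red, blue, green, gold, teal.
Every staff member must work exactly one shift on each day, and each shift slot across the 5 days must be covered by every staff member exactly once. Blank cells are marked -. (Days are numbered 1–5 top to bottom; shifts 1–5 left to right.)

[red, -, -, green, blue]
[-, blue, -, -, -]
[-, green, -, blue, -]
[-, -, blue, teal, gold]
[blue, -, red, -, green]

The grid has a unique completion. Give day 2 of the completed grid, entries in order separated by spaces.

gold blue green red teal

Day 4, shift 1: day 4 has {blue, gold, teal} and shift 1 has {red, blue}, leaving only green.
Day 4, shift 2: day 4 has {blue, green, gold, teal} and shift 2 has {blue, green}, leaving only red.
Day 5, shift 4: day 5 has {red, blue, green} and shift 4 has {blue, green, teal}, leaving only gold.
Day 2, shift 4: day 2 has {blue} and shift 4 has {blue, green, gold, teal}, leaving only red.
Day 2, shift 5: day 2 has {red, blue} and shift 5 has {blue, green, gold}, leaving only teal.
Day 2, shift 1: day 2 has {red, blue, teal} and shift 1 has {red, blue, green}, leaving only gold.
Day 2, shift 3: day 2 has {red, blue, gold, teal} and shift 3 has {red, blue}, leaving only green.
So day 2 reads: gold blue green red teal.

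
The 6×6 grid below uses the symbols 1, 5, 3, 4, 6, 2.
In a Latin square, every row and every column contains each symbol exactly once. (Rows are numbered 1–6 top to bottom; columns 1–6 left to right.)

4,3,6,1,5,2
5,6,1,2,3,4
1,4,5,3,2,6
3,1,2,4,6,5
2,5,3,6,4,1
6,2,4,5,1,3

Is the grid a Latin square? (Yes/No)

Yes

Each row is a permutation of the 6 symbols, and so is each column.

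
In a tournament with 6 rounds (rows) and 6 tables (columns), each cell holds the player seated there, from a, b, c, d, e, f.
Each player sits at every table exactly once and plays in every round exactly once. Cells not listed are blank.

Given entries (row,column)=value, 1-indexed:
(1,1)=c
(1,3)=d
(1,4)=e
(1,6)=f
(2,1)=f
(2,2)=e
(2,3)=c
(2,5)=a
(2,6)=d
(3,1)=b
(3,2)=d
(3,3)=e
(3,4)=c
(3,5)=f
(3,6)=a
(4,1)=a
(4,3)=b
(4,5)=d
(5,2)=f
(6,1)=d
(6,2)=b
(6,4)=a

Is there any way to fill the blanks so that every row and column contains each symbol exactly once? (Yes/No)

Yes

No round or table among the givens repeats a symbol, and propagating forced cells runs into no contradiction.
One valid completion exists (for instance, c a d e b f / f e c b a d / b d e c f a / a c b f d e / e f a d c b / d b f a e c).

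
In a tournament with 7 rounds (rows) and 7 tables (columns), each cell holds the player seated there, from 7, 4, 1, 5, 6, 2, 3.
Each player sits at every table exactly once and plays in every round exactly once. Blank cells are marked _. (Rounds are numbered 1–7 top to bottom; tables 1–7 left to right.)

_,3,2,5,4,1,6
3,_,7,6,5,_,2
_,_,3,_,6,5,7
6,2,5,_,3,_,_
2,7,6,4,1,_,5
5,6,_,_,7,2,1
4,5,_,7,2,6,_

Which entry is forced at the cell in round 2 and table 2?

Round 1, table 1: round 1 has {4, 1, 5, 6, 2, 3} and table 1 has {4, 5, 6, 2, 3}, leaving only 7.
Round 2, table 6: round 2 has {7, 5, 6, 2, 3} and table 6 has {1, 5, 6, 2}, leaving only 4.
Round 2 already has {7, 4, 5, 6, 2, 3} and table 2 already has {7, 5, 6, 2, 3}, so round 2, table 2 must be 1.

1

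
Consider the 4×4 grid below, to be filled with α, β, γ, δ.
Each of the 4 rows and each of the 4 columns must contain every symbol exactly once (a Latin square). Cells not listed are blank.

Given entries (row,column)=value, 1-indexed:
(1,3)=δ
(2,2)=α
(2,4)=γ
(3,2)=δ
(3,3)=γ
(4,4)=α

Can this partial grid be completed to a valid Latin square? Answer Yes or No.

No

Row 1, column 4: row 1 has {δ} and column 4 has {α, γ}, so it must be β.
Now row 3, column 4: row 3 together with column 4 already contain {α, β, γ, δ} — every symbol — so nothing can go there. The grid has no valid completion.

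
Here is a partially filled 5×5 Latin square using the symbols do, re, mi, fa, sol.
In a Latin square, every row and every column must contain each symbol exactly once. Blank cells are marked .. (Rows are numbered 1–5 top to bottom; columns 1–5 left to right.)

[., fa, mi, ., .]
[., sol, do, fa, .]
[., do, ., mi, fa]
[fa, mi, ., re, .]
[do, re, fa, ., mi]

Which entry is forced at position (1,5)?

sol

Row 2, column 5: row 2 has {do, fa, sol} and column 5 has {mi, fa}, leaving only re.
Row 2, column 1: row 2 has {do, re, fa, sol} and column 1 has {do, fa}, leaving only mi.
Row 4, column 3: row 4 has {re, mi, fa} and column 3 has {do, mi, fa}, leaving only sol.
Row 3, column 3: row 3 has {do, mi, fa} and column 3 has {do, mi, fa, sol}, leaving only re.
Row 3, column 1: row 3 has {do, re, mi, fa} and column 1 has {do, mi, fa}, leaving only sol.
Row 1, column 1: row 1 has {mi, fa} and column 1 has {do, mi, fa, sol}, leaving only re.
Row 4, column 5: row 4 has {re, mi, fa, sol} and column 5 has {re, mi, fa}, leaving only do.
Row 1 already has {re, mi, fa} and column 5 already has {do, re, mi, fa}, so row 1, column 5 must be sol.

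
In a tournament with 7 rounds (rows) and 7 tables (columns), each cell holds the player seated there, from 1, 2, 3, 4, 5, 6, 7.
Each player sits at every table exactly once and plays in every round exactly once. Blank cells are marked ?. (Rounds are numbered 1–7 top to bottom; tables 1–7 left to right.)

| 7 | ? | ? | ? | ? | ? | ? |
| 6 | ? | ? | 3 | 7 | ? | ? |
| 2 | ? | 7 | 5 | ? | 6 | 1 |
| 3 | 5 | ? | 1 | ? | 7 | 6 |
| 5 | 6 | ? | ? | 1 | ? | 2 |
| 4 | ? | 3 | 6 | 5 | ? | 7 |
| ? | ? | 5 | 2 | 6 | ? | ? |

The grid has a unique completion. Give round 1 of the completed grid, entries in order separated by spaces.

Round 1, table 4: round 1 has {7} and table 4 has {1, 2, 3, 5, 6}, leaving only 4.
Round 5, table 3: round 5 has {1, 2, 5, 6} and table 3 has {3, 5, 7}, leaving only 4.
Round 4, table 3: round 4 has {1, 3, 5, 6, 7} and table 3 has {3, 4, 5, 7}, leaving only 2.
Round 2, table 3: round 2 has {3, 6, 7} and table 3 has {2, 3, 4, 5, 7}, leaving only 1.
Round 1, table 3: round 1 has {4, 7} and table 3 has {1, 2, 3, 4, 5, 7}, leaving only 6.
Round 4, table 5: round 4 has {1, 2, 3, 5, 6, 7} and table 5 has {1, 5, 6, 7}, leaving only 4.
Round 3, table 5: round 3 has {1, 2, 5, 6, 7} and table 5 has {1, 4, 5, 6, 7}, leaving only 3.
Round 1, table 5: round 1 has {4, 6, 7} and table 5 has {1, 3, 4, 5, 6, 7}, leaving only 2.
Round 3, table 2: round 3 has {1, 2, 3, 5, 6, 7} and table 2 has {5, 6}, leaving only 4.
Round 2, table 2: round 2 has {1, 3, 6, 7} and table 2 has {4, 5, 6}, leaving only 2.
Round 5, table 4: round 5 has {1, 2, 4, 5, 6} and table 4 has {1, 2, 3, 4, 5, 6}, leaving only 7.
Round 5, table 6: round 5 has {1, 2, 4, 5, 6, 7} and table 6 has {6, 7}, leaving only 3.
Round 6, table 2: round 6 has {3, 4, 5, 6, 7} and table 2 has {2, 4, 5, 6}, leaving only 1.
Round 1, table 2: round 1 has {2, 4, 6, 7} and table 2 has {1, 2, 4, 5, 6}, leaving only 3.
Round 1, table 7: round 1 has {2, 3, 4, 6, 7} and table 7 has {1, 2, 6, 7}, leaving only 5.
Round 1, table 6: round 1 has {2, 3, 4, 5, 6, 7} and table 6 has {3, 6, 7}, leaving only 1.
So round 1 reads: 7 3 6 4 2 1 5.

7 3 6 4 2 1 5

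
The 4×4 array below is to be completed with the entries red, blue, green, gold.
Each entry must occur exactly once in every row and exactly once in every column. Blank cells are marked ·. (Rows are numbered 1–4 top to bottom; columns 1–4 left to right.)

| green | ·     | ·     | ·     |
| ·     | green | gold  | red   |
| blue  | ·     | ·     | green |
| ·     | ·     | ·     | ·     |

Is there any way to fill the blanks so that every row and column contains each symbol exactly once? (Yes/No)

Row 2, column 1: row 2 together with column 1 already contain {red, blue, green, gold} — every symbol — so nothing can go there. The grid has no valid completion.

No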